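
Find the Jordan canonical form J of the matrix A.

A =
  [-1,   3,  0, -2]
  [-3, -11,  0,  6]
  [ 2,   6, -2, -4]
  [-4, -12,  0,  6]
J_2(-2) ⊕ J_1(-2) ⊕ J_1(-2)

The characteristic polynomial is
  det(x·I − A) = x^4 + 8*x^3 + 24*x^2 + 32*x + 16 = (x + 2)^4

Eigenvalues and multiplicities (the geometric multiplicity of λ is n − rank(A − λI), which equals the number of Jordan blocks for λ):
  λ = -2: algebraic multiplicity = 4, geometric multiplicity = 3

Determining the block sizes for each eigenvalue:
  λ = -2: 3 blocks summing to 4 forces exactly one block of size 2 and the rest size 1 → block sizes [2, 1, 1]

Assembling the blocks gives a Jordan form
J =
  [-2,  1,  0,  0]
  [ 0, -2,  0,  0]
  [ 0,  0, -2,  0]
  [ 0,  0,  0, -2]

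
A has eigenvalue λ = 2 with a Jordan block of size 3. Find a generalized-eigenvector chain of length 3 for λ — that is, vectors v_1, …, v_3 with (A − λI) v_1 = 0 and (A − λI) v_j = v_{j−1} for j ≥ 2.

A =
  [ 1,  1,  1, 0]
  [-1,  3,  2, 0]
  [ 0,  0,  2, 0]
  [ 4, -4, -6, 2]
A Jordan chain for λ = 2 of length 3:
v_1 = (1, 1, 0, -4)ᵀ
v_2 = (1, 2, 0, -6)ᵀ
v_3 = (0, 0, 1, 0)ᵀ

Let N = A − (2)·I. We want v_3 with N^3 v_3 = 0 but N^2 v_3 ≠ 0; then v_{j-1} := N · v_j for j = 3, …, 2.

Pick v_3 = (0, 0, 1, 0)ᵀ.
Then v_2 = N · v_3 = (1, 2, 0, -6)ᵀ.
Then v_1 = N · v_2 = (1, 1, 0, -4)ᵀ.

Sanity check: (A − (2)·I) v_1 = (0, 0, 0, 0)ᵀ = 0. ✓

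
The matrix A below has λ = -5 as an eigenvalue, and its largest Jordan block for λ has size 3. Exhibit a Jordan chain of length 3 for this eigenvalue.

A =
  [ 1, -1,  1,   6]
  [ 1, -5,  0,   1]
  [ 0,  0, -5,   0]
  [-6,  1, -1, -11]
A Jordan chain for λ = -5 of length 3:
v_1 = (-1, 0, 0, 1)ᵀ
v_2 = (6, 1, 0, -6)ᵀ
v_3 = (1, 0, 0, 0)ᵀ

Let N = A − (-5)·I. We want v_3 with N^3 v_3 = 0 but N^2 v_3 ≠ 0; then v_{j-1} := N · v_j for j = 3, …, 2.

Pick v_3 = (1, 0, 0, 0)ᵀ.
Then v_2 = N · v_3 = (6, 1, 0, -6)ᵀ.
Then v_1 = N · v_2 = (-1, 0, 0, 1)ᵀ.

Sanity check: (A − (-5)·I) v_1 = (0, 0, 0, 0)ᵀ = 0. ✓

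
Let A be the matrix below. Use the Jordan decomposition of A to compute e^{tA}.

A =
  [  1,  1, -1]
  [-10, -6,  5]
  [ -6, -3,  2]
e^{tA} =
  [2*t*exp(-t) + exp(-t), t*exp(-t), -t*exp(-t)]
  [-10*t*exp(-t), -5*t*exp(-t) + exp(-t), 5*t*exp(-t)]
  [-6*t*exp(-t), -3*t*exp(-t), 3*t*exp(-t) + exp(-t)]

Strategy: write A = P · J · P⁻¹ where J is a Jordan canonical form, so e^{tA} = P · e^{tJ} · P⁻¹, and e^{tJ} can be computed block-by-block.

A has Jordan form
J =
  [-1,  1,  0]
  [ 0, -1,  0]
  [ 0,  0, -1]
(up to reordering of blocks).

Per-block formulas:
  For a 2×2 Jordan block J_2(-1): exp(t · J_2(-1)) = e^(-1t)·(I + t·N), where N is the 2×2 nilpotent shift.
  For a 1×1 block at λ = -1: exp(t · [-1]) = [e^(-1t)].

After assembling e^{tJ} and conjugating by P, we get:

e^{tA} =
  [2*t*exp(-t) + exp(-t), t*exp(-t), -t*exp(-t)]
  [-10*t*exp(-t), -5*t*exp(-t) + exp(-t), 5*t*exp(-t)]
  [-6*t*exp(-t), -3*t*exp(-t), 3*t*exp(-t) + exp(-t)]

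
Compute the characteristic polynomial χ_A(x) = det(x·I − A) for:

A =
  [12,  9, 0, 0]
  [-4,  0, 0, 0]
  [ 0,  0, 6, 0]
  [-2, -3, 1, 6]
x^4 - 24*x^3 + 216*x^2 - 864*x + 1296

Expanding det(x·I − A) (e.g. by cofactor expansion or by noting that A is similar to its Jordan form J, which has the same characteristic polynomial as A) gives
  χ_A(x) = x^4 - 24*x^3 + 216*x^2 - 864*x + 1296
which factors as (x - 6)^4. The eigenvalues (with algebraic multiplicities) are λ = 6 with multiplicity 4.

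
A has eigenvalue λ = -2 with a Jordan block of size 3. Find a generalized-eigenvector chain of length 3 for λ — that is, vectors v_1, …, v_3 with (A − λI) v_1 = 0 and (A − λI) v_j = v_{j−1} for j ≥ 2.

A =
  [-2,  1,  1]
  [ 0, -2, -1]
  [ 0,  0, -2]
A Jordan chain for λ = -2 of length 3:
v_1 = (-1, 0, 0)ᵀ
v_2 = (1, -1, 0)ᵀ
v_3 = (0, 0, 1)ᵀ

Let N = A − (-2)·I. We want v_3 with N^3 v_3 = 0 but N^2 v_3 ≠ 0; then v_{j-1} := N · v_j for j = 3, …, 2.

Pick v_3 = (0, 0, 1)ᵀ.
Then v_2 = N · v_3 = (1, -1, 0)ᵀ.
Then v_1 = N · v_2 = (-1, 0, 0)ᵀ.

Sanity check: (A − (-2)·I) v_1 = (0, 0, 0)ᵀ = 0. ✓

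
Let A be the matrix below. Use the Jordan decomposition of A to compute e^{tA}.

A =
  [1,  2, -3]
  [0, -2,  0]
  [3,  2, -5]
e^{tA} =
  [3*t*exp(-2*t) + exp(-2*t), 2*t*exp(-2*t), -3*t*exp(-2*t)]
  [0, exp(-2*t), 0]
  [3*t*exp(-2*t), 2*t*exp(-2*t), -3*t*exp(-2*t) + exp(-2*t)]

Strategy: write A = P · J · P⁻¹ where J is a Jordan canonical form, so e^{tA} = P · e^{tJ} · P⁻¹, and e^{tJ} can be computed block-by-block.

A has Jordan form
J =
  [-2,  1,  0]
  [ 0, -2,  0]
  [ 0,  0, -2]
(up to reordering of blocks).

Per-block formulas:
  For a 1×1 block at λ = -2: exp(t · [-2]) = [e^(-2t)].
  For a 2×2 Jordan block J_2(-2): exp(t · J_2(-2)) = e^(-2t)·(I + t·N), where N is the 2×2 nilpotent shift.

After assembling e^{tJ} and conjugating by P, we get:

e^{tA} =
  [3*t*exp(-2*t) + exp(-2*t), 2*t*exp(-2*t), -3*t*exp(-2*t)]
  [0, exp(-2*t), 0]
  [3*t*exp(-2*t), 2*t*exp(-2*t), -3*t*exp(-2*t) + exp(-2*t)]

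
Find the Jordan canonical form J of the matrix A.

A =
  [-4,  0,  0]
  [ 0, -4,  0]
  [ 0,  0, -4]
J_1(-4) ⊕ J_1(-4) ⊕ J_1(-4)

The characteristic polynomial is
  det(x·I − A) = x^3 + 12*x^2 + 48*x + 64 = (x + 4)^3

Eigenvalues and multiplicities (the geometric multiplicity of λ is n − rank(A − λI), which equals the number of Jordan blocks for λ):
  λ = -4: algebraic multiplicity = 3, geometric multiplicity = 3

Determining the block sizes for each eigenvalue:
  λ = -4: gm = am = 3, so every block has size 1 → block sizes [1, 1, 1]

Assembling the blocks gives a Jordan form
J =
  [-4,  0,  0]
  [ 0, -4,  0]
  [ 0,  0, -4]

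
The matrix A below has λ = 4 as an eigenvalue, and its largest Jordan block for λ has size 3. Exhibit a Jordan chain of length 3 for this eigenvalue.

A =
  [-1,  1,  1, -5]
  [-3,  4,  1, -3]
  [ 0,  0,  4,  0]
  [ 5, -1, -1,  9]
A Jordan chain for λ = 4 of length 3:
v_1 = (-3, 0, 0, 3)ᵀ
v_2 = (-5, -3, 0, 5)ᵀ
v_3 = (1, 0, 0, 0)ᵀ

Let N = A − (4)·I. We want v_3 with N^3 v_3 = 0 but N^2 v_3 ≠ 0; then v_{j-1} := N · v_j for j = 3, …, 2.

Pick v_3 = (1, 0, 0, 0)ᵀ.
Then v_2 = N · v_3 = (-5, -3, 0, 5)ᵀ.
Then v_1 = N · v_2 = (-3, 0, 0, 3)ᵀ.

Sanity check: (A − (4)·I) v_1 = (0, 0, 0, 0)ᵀ = 0. ✓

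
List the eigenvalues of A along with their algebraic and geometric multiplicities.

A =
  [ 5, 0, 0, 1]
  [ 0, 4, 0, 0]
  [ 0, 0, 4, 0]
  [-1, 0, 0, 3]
λ = 4: alg = 4, geom = 3

Step 1 — factor the characteristic polynomial to read off the algebraic multiplicities:
  χ_A(x) = (x - 4)^4

Step 2 — compute geometric multiplicities via the rank-nullity identity g(λ) = n − rank(A − λI):
  rank(A − (4)·I) = 1, so dim ker(A − (4)·I) = n − 1 = 3

Summary:
  λ = 4: algebraic multiplicity = 4, geometric multiplicity = 3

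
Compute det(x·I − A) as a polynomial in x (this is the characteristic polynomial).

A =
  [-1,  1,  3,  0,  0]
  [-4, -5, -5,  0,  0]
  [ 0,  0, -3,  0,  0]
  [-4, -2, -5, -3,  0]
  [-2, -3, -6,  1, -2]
x^5 + 14*x^4 + 78*x^3 + 216*x^2 + 297*x + 162

Expanding det(x·I − A) (e.g. by cofactor expansion or by noting that A is similar to its Jordan form J, which has the same characteristic polynomial as A) gives
  χ_A(x) = x^5 + 14*x^4 + 78*x^3 + 216*x^2 + 297*x + 162
which factors as (x + 2)*(x + 3)^4. The eigenvalues (with algebraic multiplicities) are λ = -3 with multiplicity 4, λ = -2 with multiplicity 1.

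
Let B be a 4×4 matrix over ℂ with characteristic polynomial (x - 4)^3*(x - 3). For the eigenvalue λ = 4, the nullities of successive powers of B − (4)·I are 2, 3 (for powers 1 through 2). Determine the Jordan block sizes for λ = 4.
Block sizes for λ = 4: [2, 1]

From the dimensions of kernels of powers, the number of Jordan blocks of size at least j is d_j − d_{j−1} where d_j = dim ker(N^j) (with d_0 = 0). Computing the differences gives [2, 1].
The number of blocks of size exactly k is (#blocks of size ≥ k) − (#blocks of size ≥ k + 1), so the partition is: 1 block(s) of size 1, 1 block(s) of size 2.
In nonincreasing order the block sizes are [2, 1].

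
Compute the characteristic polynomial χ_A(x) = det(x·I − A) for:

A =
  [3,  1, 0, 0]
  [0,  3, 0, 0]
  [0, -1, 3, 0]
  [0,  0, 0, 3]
x^4 - 12*x^3 + 54*x^2 - 108*x + 81

Expanding det(x·I − A) (e.g. by cofactor expansion or by noting that A is similar to its Jordan form J, which has the same characteristic polynomial as A) gives
  χ_A(x) = x^4 - 12*x^3 + 54*x^2 - 108*x + 81
which factors as (x - 3)^4. The eigenvalues (with algebraic multiplicities) are λ = 3 with multiplicity 4.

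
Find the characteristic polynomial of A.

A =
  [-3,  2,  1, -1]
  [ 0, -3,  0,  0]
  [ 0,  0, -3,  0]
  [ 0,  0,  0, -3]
x^4 + 12*x^3 + 54*x^2 + 108*x + 81

Expanding det(x·I − A) (e.g. by cofactor expansion or by noting that A is similar to its Jordan form J, which has the same characteristic polynomial as A) gives
  χ_A(x) = x^4 + 12*x^3 + 54*x^2 + 108*x + 81
which factors as (x + 3)^4. The eigenvalues (with algebraic multiplicities) are λ = -3 with multiplicity 4.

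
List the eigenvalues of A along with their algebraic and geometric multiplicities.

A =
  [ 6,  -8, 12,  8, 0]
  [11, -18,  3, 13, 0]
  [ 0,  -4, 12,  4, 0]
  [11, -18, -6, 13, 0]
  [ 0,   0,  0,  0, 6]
λ = -5: alg = 1, geom = 1; λ = 6: alg = 4, geom = 3

Step 1 — factor the characteristic polynomial to read off the algebraic multiplicities:
  χ_A(x) = (x - 6)^4*(x + 5)

Step 2 — compute geometric multiplicities via the rank-nullity identity g(λ) = n − rank(A − λI):
  rank(A − (-5)·I) = 4, so dim ker(A − (-5)·I) = n − 4 = 1
  rank(A − (6)·I) = 2, so dim ker(A − (6)·I) = n − 2 = 3

Summary:
  λ = -5: algebraic multiplicity = 1, geometric multiplicity = 1
  λ = 6: algebraic multiplicity = 4, geometric multiplicity = 3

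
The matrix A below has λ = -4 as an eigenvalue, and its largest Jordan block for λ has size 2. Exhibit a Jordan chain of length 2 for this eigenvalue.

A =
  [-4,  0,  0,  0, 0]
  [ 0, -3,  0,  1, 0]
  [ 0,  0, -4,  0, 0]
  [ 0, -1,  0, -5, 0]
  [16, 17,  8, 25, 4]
A Jordan chain for λ = -4 of length 2:
v_1 = (0, -1, 0, 1, -1)ᵀ
v_2 = (1, -1, 0, 0, 0)ᵀ

Let N = A − (-4)·I. We want v_2 with N^2 v_2 = 0 but N^1 v_2 ≠ 0; then v_{j-1} := N · v_j for j = 2, …, 2.

Pick v_2 = (1, -1, 0, 0, 0)ᵀ.
Then v_1 = N · v_2 = (0, -1, 0, 1, -1)ᵀ.

Sanity check: (A − (-4)·I) v_1 = (0, 0, 0, 0, 0)ᵀ = 0. ✓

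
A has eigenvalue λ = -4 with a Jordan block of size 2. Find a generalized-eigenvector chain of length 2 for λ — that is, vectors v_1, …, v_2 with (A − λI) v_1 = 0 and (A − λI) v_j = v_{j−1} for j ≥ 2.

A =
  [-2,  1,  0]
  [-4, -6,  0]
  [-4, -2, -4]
A Jordan chain for λ = -4 of length 2:
v_1 = (2, -4, -4)ᵀ
v_2 = (1, 0, 0)ᵀ

Let N = A − (-4)·I. We want v_2 with N^2 v_2 = 0 but N^1 v_2 ≠ 0; then v_{j-1} := N · v_j for j = 2, …, 2.

Pick v_2 = (1, 0, 0)ᵀ.
Then v_1 = N · v_2 = (2, -4, -4)ᵀ.

Sanity check: (A − (-4)·I) v_1 = (0, 0, 0)ᵀ = 0. ✓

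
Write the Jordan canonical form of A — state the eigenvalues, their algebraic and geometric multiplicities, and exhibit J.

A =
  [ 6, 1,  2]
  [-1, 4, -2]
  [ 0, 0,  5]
J_2(5) ⊕ J_1(5)

The characteristic polynomial is
  det(x·I − A) = x^3 - 15*x^2 + 75*x - 125 = (x - 5)^3

Eigenvalues and multiplicities (the geometric multiplicity of λ is n − rank(A − λI), which equals the number of Jordan blocks for λ):
  λ = 5: algebraic multiplicity = 3, geometric multiplicity = 2

Determining the block sizes for each eigenvalue:
  λ = 5: 2 blocks summing to 3 forces exactly one block of size 2 and the rest size 1 → block sizes [2, 1]

Assembling the blocks gives a Jordan form
J =
  [5, 1, 0]
  [0, 5, 0]
  [0, 0, 5]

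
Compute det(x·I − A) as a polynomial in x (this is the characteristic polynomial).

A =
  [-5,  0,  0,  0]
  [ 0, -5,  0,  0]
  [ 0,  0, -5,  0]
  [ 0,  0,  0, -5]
x^4 + 20*x^3 + 150*x^2 + 500*x + 625

Expanding det(x·I − A) (e.g. by cofactor expansion or by noting that A is similar to its Jordan form J, which has the same characteristic polynomial as A) gives
  χ_A(x) = x^4 + 20*x^3 + 150*x^2 + 500*x + 625
which factors as (x + 5)^4. The eigenvalues (with algebraic multiplicities) are λ = -5 with multiplicity 4.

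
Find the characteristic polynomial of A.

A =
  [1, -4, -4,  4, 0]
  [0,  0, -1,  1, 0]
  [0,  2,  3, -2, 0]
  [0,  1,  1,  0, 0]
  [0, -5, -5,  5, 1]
x^5 - 5*x^4 + 10*x^3 - 10*x^2 + 5*x - 1

Expanding det(x·I − A) (e.g. by cofactor expansion or by noting that A is similar to its Jordan form J, which has the same characteristic polynomial as A) gives
  χ_A(x) = x^5 - 5*x^4 + 10*x^3 - 10*x^2 + 5*x - 1
which factors as (x - 1)^5. The eigenvalues (with algebraic multiplicities) are λ = 1 with multiplicity 5.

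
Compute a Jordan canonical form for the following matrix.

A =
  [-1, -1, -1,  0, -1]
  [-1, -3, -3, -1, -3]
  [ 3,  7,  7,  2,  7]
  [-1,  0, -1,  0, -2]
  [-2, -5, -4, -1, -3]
J_3(0) ⊕ J_2(0)

The characteristic polynomial is
  det(x·I − A) = x^5

Eigenvalues and multiplicities (the geometric multiplicity of λ is n − rank(A − λI), which equals the number of Jordan blocks for λ):
  λ = 0: algebraic multiplicity = 5, geometric multiplicity = 2

Determining the block sizes for each eigenvalue:
  λ = 0: with am = 5 and gm = 2, the partition is not yet determined (e.g. several partitions of 5 into 2 parts exist). Let N = A − (0)·I. Computing rank(N^1) = 3, rank(N^2) = 1, rank(N^3) = 0; the number of blocks of size ≥ j is rank(N^{j−1}) − rank(N^j), giving [2, 2, 1]. So we have 1 block(s) of size 3, 1 block(s) of size 2 → block sizes [3, 2]

Assembling the blocks gives a Jordan form
J =
  [0, 1, 0, 0, 0]
  [0, 0, 1, 0, 0]
  [0, 0, 0, 0, 0]
  [0, 0, 0, 0, 1]
  [0, 0, 0, 0, 0]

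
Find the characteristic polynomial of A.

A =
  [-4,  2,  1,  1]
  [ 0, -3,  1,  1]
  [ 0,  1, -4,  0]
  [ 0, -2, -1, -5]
x^4 + 16*x^3 + 96*x^2 + 256*x + 256

Expanding det(x·I − A) (e.g. by cofactor expansion or by noting that A is similar to its Jordan form J, which has the same characteristic polynomial as A) gives
  χ_A(x) = x^4 + 16*x^3 + 96*x^2 + 256*x + 256
which factors as (x + 4)^4. The eigenvalues (with algebraic multiplicities) are λ = -4 with multiplicity 4.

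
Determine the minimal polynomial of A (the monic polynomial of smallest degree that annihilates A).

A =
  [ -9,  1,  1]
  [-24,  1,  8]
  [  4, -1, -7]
x^3 + 15*x^2 + 75*x + 125

The characteristic polynomial is χ_A(x) = (x + 5)^3, so the eigenvalues are known. The minimal polynomial is
  m_A(x) = Π_λ (x − λ)^{k_λ}
where k_λ is the size of the *largest* Jordan block for λ (equivalently, the smallest k with (A − λI)^k v = 0 for every generalised eigenvector v of λ).

  λ = -5: largest Jordan block has size 3, contributing (x + 5)^3

So m_A(x) = (x + 5)^3 = x^3 + 15*x^2 + 75*x + 125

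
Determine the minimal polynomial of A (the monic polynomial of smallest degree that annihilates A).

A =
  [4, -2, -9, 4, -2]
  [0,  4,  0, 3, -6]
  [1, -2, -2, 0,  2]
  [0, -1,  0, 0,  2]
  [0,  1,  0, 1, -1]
x^2 - 2*x + 1

The characteristic polynomial is χ_A(x) = (x - 1)^5, so the eigenvalues are known. The minimal polynomial is
  m_A(x) = Π_λ (x − λ)^{k_λ}
where k_λ is the size of the *largest* Jordan block for λ (equivalently, the smallest k with (A − λI)^k v = 0 for every generalised eigenvector v of λ).

  λ = 1: largest Jordan block has size 2, contributing (x − 1)^2

So m_A(x) = (x - 1)^2 = x^2 - 2*x + 1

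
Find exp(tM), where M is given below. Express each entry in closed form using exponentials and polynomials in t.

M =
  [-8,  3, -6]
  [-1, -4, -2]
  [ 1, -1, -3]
e^{tM} =
  [-3*t*exp(-5*t) + exp(-5*t), 3*t*exp(-5*t), -6*t*exp(-5*t)]
  [-t*exp(-5*t), t*exp(-5*t) + exp(-5*t), -2*t*exp(-5*t)]
  [t*exp(-5*t), -t*exp(-5*t), 2*t*exp(-5*t) + exp(-5*t)]

Strategy: write M = P · J · P⁻¹ where J is a Jordan canonical form, so e^{tM} = P · e^{tJ} · P⁻¹, and e^{tJ} can be computed block-by-block.

M has Jordan form
J =
  [-5,  1,  0]
  [ 0, -5,  0]
  [ 0,  0, -5]
(up to reordering of blocks).

Per-block formulas:
  For a 1×1 block at λ = -5: exp(t · [-5]) = [e^(-5t)].
  For a 2×2 Jordan block J_2(-5): exp(t · J_2(-5)) = e^(-5t)·(I + t·N), where N is the 2×2 nilpotent shift.

After assembling e^{tJ} and conjugating by P, we get:

e^{tM} =
  [-3*t*exp(-5*t) + exp(-5*t), 3*t*exp(-5*t), -6*t*exp(-5*t)]
  [-t*exp(-5*t), t*exp(-5*t) + exp(-5*t), -2*t*exp(-5*t)]
  [t*exp(-5*t), -t*exp(-5*t), 2*t*exp(-5*t) + exp(-5*t)]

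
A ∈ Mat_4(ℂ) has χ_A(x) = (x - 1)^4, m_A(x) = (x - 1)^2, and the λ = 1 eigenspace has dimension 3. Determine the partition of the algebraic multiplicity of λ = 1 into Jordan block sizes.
Block sizes for λ = 1: [2, 1, 1]

Step 1 — from the characteristic polynomial, algebraic multiplicity of λ = 1 is 4. From dim ker(A − (1)·I) = 3, there are exactly 3 Jordan blocks for λ = 1.
Step 2 — from the minimal polynomial, the factor (x − 1)^2 tells us the largest block for λ = 1 has size 2.
Step 3 — with total size 4, 3 blocks, and largest block 2, the block sizes (in nonincreasing order) are [2, 1, 1].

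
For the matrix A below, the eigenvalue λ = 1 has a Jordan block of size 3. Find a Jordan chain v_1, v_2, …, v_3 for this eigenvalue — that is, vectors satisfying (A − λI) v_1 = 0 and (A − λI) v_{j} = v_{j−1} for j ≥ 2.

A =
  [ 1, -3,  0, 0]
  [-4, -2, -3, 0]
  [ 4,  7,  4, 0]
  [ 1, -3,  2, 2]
A Jordan chain for λ = 1 of length 3:
v_1 = (15, 0, -20, 25)ᵀ
v_2 = (3, -5, 1, 5)ᵀ
v_3 = (2, -1, 0, 0)ᵀ

Let N = A − (1)·I. We want v_3 with N^3 v_3 = 0 but N^2 v_3 ≠ 0; then v_{j-1} := N · v_j for j = 3, …, 2.

Pick v_3 = (2, -1, 0, 0)ᵀ.
Then v_2 = N · v_3 = (3, -5, 1, 5)ᵀ.
Then v_1 = N · v_2 = (15, 0, -20, 25)ᵀ.

Sanity check: (A − (1)·I) v_1 = (0, 0, 0, 0)ᵀ = 0. ✓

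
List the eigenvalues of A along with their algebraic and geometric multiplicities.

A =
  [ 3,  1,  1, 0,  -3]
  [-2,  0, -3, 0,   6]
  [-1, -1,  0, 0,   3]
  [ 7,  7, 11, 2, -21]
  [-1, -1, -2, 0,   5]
λ = 2: alg = 5, geom = 3

Step 1 — factor the characteristic polynomial to read off the algebraic multiplicities:
  χ_A(x) = (x - 2)^5

Step 2 — compute geometric multiplicities via the rank-nullity identity g(λ) = n − rank(A − λI):
  rank(A − (2)·I) = 2, so dim ker(A − (2)·I) = n − 2 = 3

Summary:
  λ = 2: algebraic multiplicity = 5, geometric multiplicity = 3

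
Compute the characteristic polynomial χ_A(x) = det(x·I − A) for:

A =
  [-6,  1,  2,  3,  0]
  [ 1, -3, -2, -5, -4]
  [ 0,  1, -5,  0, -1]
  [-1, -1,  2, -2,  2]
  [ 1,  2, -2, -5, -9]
x^5 + 25*x^4 + 250*x^3 + 1250*x^2 + 3125*x + 3125

Expanding det(x·I − A) (e.g. by cofactor expansion or by noting that A is similar to its Jordan form J, which has the same characteristic polynomial as A) gives
  χ_A(x) = x^5 + 25*x^4 + 250*x^3 + 1250*x^2 + 3125*x + 3125
which factors as (x + 5)^5. The eigenvalues (with algebraic multiplicities) are λ = -5 with multiplicity 5.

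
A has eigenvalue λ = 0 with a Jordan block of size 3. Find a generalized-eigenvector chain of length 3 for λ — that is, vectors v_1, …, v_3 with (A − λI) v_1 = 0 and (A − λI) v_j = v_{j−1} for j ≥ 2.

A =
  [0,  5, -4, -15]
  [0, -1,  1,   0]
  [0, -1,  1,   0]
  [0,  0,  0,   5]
A Jordan chain for λ = 0 of length 3:
v_1 = (-1, 0, 0, 0)ᵀ
v_2 = (5, -1, -1, 0)ᵀ
v_3 = (0, 1, 0, 0)ᵀ

Let N = A − (0)·I. We want v_3 with N^3 v_3 = 0 but N^2 v_3 ≠ 0; then v_{j-1} := N · v_j for j = 3, …, 2.

Pick v_3 = (0, 1, 0, 0)ᵀ.
Then v_2 = N · v_3 = (5, -1, -1, 0)ᵀ.
Then v_1 = N · v_2 = (-1, 0, 0, 0)ᵀ.

Sanity check: (A − (0)·I) v_1 = (0, 0, 0, 0)ᵀ = 0. ✓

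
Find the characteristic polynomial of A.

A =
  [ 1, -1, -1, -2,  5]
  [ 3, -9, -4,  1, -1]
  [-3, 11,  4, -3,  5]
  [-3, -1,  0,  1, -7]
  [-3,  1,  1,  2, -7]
x^5 + 10*x^4 + 40*x^3 + 80*x^2 + 80*x + 32

Expanding det(x·I − A) (e.g. by cofactor expansion or by noting that A is similar to its Jordan form J, which has the same characteristic polynomial as A) gives
  χ_A(x) = x^5 + 10*x^4 + 40*x^3 + 80*x^2 + 80*x + 32
which factors as (x + 2)^5. The eigenvalues (with algebraic multiplicities) are λ = -2 with multiplicity 5.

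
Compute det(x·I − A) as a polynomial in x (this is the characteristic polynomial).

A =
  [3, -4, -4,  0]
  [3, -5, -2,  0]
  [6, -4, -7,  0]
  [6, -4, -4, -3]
x^4 + 12*x^3 + 54*x^2 + 108*x + 81

Expanding det(x·I − A) (e.g. by cofactor expansion or by noting that A is similar to its Jordan form J, which has the same characteristic polynomial as A) gives
  χ_A(x) = x^4 + 12*x^3 + 54*x^2 + 108*x + 81
which factors as (x + 3)^4. The eigenvalues (with algebraic multiplicities) are λ = -3 with multiplicity 4.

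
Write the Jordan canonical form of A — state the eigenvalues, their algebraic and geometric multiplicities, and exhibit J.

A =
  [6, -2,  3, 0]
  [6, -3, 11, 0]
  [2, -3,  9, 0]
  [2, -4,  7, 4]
J_3(4) ⊕ J_1(4)

The characteristic polynomial is
  det(x·I − A) = x^4 - 16*x^3 + 96*x^2 - 256*x + 256 = (x - 4)^4

Eigenvalues and multiplicities (the geometric multiplicity of λ is n − rank(A − λI), which equals the number of Jordan blocks for λ):
  λ = 4: algebraic multiplicity = 4, geometric multiplicity = 2

Determining the block sizes for each eigenvalue:
  λ = 4: with am = 4 and gm = 2, the partition is not yet determined (e.g. several partitions of 4 into 2 parts exist). Let N = A − (4)·I. Computing rank(N^1) = 2, rank(N^2) = 1, rank(N^3) = 0; the number of blocks of size ≥ j is rank(N^{j−1}) − rank(N^j), giving [2, 1, 1]. So we have 1 block(s) of size 3, 1 block(s) of size 1 → block sizes [3, 1]

Assembling the blocks gives a Jordan form
J =
  [4, 1, 0, 0]
  [0, 4, 1, 0]
  [0, 0, 4, 0]
  [0, 0, 0, 4]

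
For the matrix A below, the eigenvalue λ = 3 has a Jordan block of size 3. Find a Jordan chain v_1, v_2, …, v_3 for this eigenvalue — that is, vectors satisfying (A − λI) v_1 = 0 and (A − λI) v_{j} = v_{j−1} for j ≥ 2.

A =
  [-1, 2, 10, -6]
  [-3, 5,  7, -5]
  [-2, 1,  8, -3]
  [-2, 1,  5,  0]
A Jordan chain for λ = 3 of length 3:
v_1 = (2, 2, 1, 1)ᵀ
v_2 = (-4, -3, -2, -2)ᵀ
v_3 = (1, 0, 0, 0)ᵀ

Let N = A − (3)·I. We want v_3 with N^3 v_3 = 0 but N^2 v_3 ≠ 0; then v_{j-1} := N · v_j for j = 3, …, 2.

Pick v_3 = (1, 0, 0, 0)ᵀ.
Then v_2 = N · v_3 = (-4, -3, -2, -2)ᵀ.
Then v_1 = N · v_2 = (2, 2, 1, 1)ᵀ.

Sanity check: (A − (3)·I) v_1 = (0, 0, 0, 0)ᵀ = 0. ✓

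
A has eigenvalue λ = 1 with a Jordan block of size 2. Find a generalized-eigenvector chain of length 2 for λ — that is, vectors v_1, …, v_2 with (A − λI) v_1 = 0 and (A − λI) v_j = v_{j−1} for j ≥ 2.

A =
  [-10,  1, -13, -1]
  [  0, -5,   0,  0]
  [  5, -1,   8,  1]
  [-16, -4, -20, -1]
A Jordan chain for λ = 1 of length 2:
v_1 = (2, 0, -2, 4)ᵀ
v_2 = (1, 0, -1, 0)ᵀ

Let N = A − (1)·I. We want v_2 with N^2 v_2 = 0 but N^1 v_2 ≠ 0; then v_{j-1} := N · v_j for j = 2, …, 2.

Pick v_2 = (1, 0, -1, 0)ᵀ.
Then v_1 = N · v_2 = (2, 0, -2, 4)ᵀ.

Sanity check: (A − (1)·I) v_1 = (0, 0, 0, 0)ᵀ = 0. ✓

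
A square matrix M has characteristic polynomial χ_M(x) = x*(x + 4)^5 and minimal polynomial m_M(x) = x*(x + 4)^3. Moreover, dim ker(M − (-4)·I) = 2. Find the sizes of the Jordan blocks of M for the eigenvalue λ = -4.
Block sizes for λ = -4: [3, 2]

Step 1 — from the characteristic polynomial, algebraic multiplicity of λ = -4 is 5. From dim ker(M − (-4)·I) = 2, there are exactly 2 Jordan blocks for λ = -4.
Step 2 — from the minimal polynomial, the factor (x + 4)^3 tells us the largest block for λ = -4 has size 3.
Step 3 — with total size 5, 2 blocks, and largest block 3, the block sizes (in nonincreasing order) are [3, 2].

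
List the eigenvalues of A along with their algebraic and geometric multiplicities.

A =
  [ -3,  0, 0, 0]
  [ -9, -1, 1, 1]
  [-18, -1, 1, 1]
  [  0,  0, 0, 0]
λ = -3: alg = 1, geom = 1; λ = 0: alg = 3, geom = 2

Step 1 — factor the characteristic polynomial to read off the algebraic multiplicities:
  χ_A(x) = x^3*(x + 3)

Step 2 — compute geometric multiplicities via the rank-nullity identity g(λ) = n − rank(A − λI):
  rank(A − (-3)·I) = 3, so dim ker(A − (-3)·I) = n − 3 = 1
  rank(A − (0)·I) = 2, so dim ker(A − (0)·I) = n − 2 = 2

Summary:
  λ = -3: algebraic multiplicity = 1, geometric multiplicity = 1
  λ = 0: algebraic multiplicity = 3, geometric multiplicity = 2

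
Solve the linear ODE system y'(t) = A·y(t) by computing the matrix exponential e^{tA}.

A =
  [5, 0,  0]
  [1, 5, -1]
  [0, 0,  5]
e^{tA} =
  [exp(5*t), 0, 0]
  [t*exp(5*t), exp(5*t), -t*exp(5*t)]
  [0, 0, exp(5*t)]

Strategy: write A = P · J · P⁻¹ where J is a Jordan canonical form, so e^{tA} = P · e^{tJ} · P⁻¹, and e^{tJ} can be computed block-by-block.

A has Jordan form
J =
  [5, 1, 0]
  [0, 5, 0]
  [0, 0, 5]
(up to reordering of blocks).

Per-block formulas:
  For a 2×2 Jordan block J_2(5): exp(t · J_2(5)) = e^(5t)·(I + t·N), where N is the 2×2 nilpotent shift.
  For a 1×1 block at λ = 5: exp(t · [5]) = [e^(5t)].

After assembling e^{tJ} and conjugating by P, we get:

e^{tA} =
  [exp(5*t), 0, 0]
  [t*exp(5*t), exp(5*t), -t*exp(5*t)]
  [0, 0, exp(5*t)]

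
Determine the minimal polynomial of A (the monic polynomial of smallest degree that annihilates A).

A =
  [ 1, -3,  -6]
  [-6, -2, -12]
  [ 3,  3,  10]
x^2 - 5*x + 4

The characteristic polynomial is χ_A(x) = (x - 4)^2*(x - 1), so the eigenvalues are known. The minimal polynomial is
  m_A(x) = Π_λ (x − λ)^{k_λ}
where k_λ is the size of the *largest* Jordan block for λ (equivalently, the smallest k with (A − λI)^k v = 0 for every generalised eigenvector v of λ).

  λ = 1: largest Jordan block has size 1, contributing (x − 1)
  λ = 4: largest Jordan block has size 1, contributing (x − 4)

So m_A(x) = (x - 4)*(x - 1) = x^2 - 5*x + 4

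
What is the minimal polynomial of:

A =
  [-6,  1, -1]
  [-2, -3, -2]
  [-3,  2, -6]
x^3 + 15*x^2 + 75*x + 125

The characteristic polynomial is χ_A(x) = (x + 5)^3, so the eigenvalues are known. The minimal polynomial is
  m_A(x) = Π_λ (x − λ)^{k_λ}
where k_λ is the size of the *largest* Jordan block for λ (equivalently, the smallest k with (A − λI)^k v = 0 for every generalised eigenvector v of λ).

  λ = -5: largest Jordan block has size 3, contributing (x + 5)^3

So m_A(x) = (x + 5)^3 = x^3 + 15*x^2 + 75*x + 125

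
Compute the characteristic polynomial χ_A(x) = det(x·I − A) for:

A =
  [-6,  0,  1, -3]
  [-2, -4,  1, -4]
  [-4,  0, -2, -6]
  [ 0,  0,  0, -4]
x^4 + 16*x^3 + 96*x^2 + 256*x + 256

Expanding det(x·I − A) (e.g. by cofactor expansion or by noting that A is similar to its Jordan form J, which has the same characteristic polynomial as A) gives
  χ_A(x) = x^4 + 16*x^3 + 96*x^2 + 256*x + 256
which factors as (x + 4)^4. The eigenvalues (with algebraic multiplicities) are λ = -4 with multiplicity 4.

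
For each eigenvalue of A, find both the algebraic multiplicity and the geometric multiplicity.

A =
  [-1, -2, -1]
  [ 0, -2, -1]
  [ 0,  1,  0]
λ = -1: alg = 3, geom = 1

Step 1 — factor the characteristic polynomial to read off the algebraic multiplicities:
  χ_A(x) = (x + 1)^3

Step 2 — compute geometric multiplicities via the rank-nullity identity g(λ) = n − rank(A − λI):
  rank(A − (-1)·I) = 2, so dim ker(A − (-1)·I) = n − 2 = 1

Summary:
  λ = -1: algebraic multiplicity = 3, geometric multiplicity = 1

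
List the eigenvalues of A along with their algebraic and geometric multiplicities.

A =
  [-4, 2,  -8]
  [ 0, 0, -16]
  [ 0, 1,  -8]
λ = -4: alg = 3, geom = 2

Step 1 — factor the characteristic polynomial to read off the algebraic multiplicities:
  χ_A(x) = (x + 4)^3

Step 2 — compute geometric multiplicities via the rank-nullity identity g(λ) = n − rank(A − λI):
  rank(A − (-4)·I) = 1, so dim ker(A − (-4)·I) = n − 1 = 2

Summary:
  λ = -4: algebraic multiplicity = 3, geometric multiplicity = 2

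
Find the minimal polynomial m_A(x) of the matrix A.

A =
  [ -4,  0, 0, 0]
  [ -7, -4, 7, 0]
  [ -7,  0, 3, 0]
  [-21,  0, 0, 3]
x^2 + x - 12

The characteristic polynomial is χ_A(x) = (x - 3)^2*(x + 4)^2, so the eigenvalues are known. The minimal polynomial is
  m_A(x) = Π_λ (x − λ)^{k_λ}
where k_λ is the size of the *largest* Jordan block for λ (equivalently, the smallest k with (A − λI)^k v = 0 for every generalised eigenvector v of λ).

  λ = -4: largest Jordan block has size 1, contributing (x + 4)
  λ = 3: largest Jordan block has size 1, contributing (x − 3)

So m_A(x) = (x - 3)*(x + 4) = x^2 + x - 12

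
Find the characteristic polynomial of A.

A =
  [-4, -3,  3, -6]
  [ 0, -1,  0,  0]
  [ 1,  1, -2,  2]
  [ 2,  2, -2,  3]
x^4 + 4*x^3 + 6*x^2 + 4*x + 1

Expanding det(x·I − A) (e.g. by cofactor expansion or by noting that A is similar to its Jordan form J, which has the same characteristic polynomial as A) gives
  χ_A(x) = x^4 + 4*x^3 + 6*x^2 + 4*x + 1
which factors as (x + 1)^4. The eigenvalues (with algebraic multiplicities) are λ = -1 with multiplicity 4.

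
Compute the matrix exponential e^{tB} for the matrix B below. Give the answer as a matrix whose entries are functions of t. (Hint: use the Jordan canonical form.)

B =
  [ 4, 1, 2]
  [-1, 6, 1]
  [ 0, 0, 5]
e^{tB} =
  [-t*exp(5*t) + exp(5*t), t*exp(5*t), -t^2*exp(5*t)/2 + 2*t*exp(5*t)]
  [-t*exp(5*t), t*exp(5*t) + exp(5*t), -t^2*exp(5*t)/2 + t*exp(5*t)]
  [0, 0, exp(5*t)]

Strategy: write B = P · J · P⁻¹ where J is a Jordan canonical form, so e^{tB} = P · e^{tJ} · P⁻¹, and e^{tJ} can be computed block-by-block.

B has Jordan form
J =
  [5, 1, 0]
  [0, 5, 1]
  [0, 0, 5]
(up to reordering of blocks).

Per-block formulas:
  For a 3×3 Jordan block J_3(5): exp(t · J_3(5)) = e^(5t)·(I + t·N + (t^2/2)·N^2), where N is the 3×3 nilpotent shift.

After assembling e^{tJ} and conjugating by P, we get:

e^{tB} =
  [-t*exp(5*t) + exp(5*t), t*exp(5*t), -t^2*exp(5*t)/2 + 2*t*exp(5*t)]
  [-t*exp(5*t), t*exp(5*t) + exp(5*t), -t^2*exp(5*t)/2 + t*exp(5*t)]
  [0, 0, exp(5*t)]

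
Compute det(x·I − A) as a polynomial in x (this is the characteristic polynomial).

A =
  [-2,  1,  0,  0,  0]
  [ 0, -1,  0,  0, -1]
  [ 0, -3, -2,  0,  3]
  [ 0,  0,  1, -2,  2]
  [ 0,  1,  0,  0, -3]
x^5 + 10*x^4 + 40*x^3 + 80*x^2 + 80*x + 32

Expanding det(x·I − A) (e.g. by cofactor expansion or by noting that A is similar to its Jordan form J, which has the same characteristic polynomial as A) gives
  χ_A(x) = x^5 + 10*x^4 + 40*x^3 + 80*x^2 + 80*x + 32
which factors as (x + 2)^5. The eigenvalues (with algebraic multiplicities) are λ = -2 with multiplicity 5.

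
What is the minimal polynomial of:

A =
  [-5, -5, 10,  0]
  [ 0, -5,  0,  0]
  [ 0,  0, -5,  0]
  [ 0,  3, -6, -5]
x^2 + 10*x + 25

The characteristic polynomial is χ_A(x) = (x + 5)^4, so the eigenvalues are known. The minimal polynomial is
  m_A(x) = Π_λ (x − λ)^{k_λ}
where k_λ is the size of the *largest* Jordan block for λ (equivalently, the smallest k with (A − λI)^k v = 0 for every generalised eigenvector v of λ).

  λ = -5: largest Jordan block has size 2, contributing (x + 5)^2

So m_A(x) = (x + 5)^2 = x^2 + 10*x + 25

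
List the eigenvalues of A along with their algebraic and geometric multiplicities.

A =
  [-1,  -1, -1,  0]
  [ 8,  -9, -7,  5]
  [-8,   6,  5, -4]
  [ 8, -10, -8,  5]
λ = -1: alg = 3, geom = 1; λ = 3: alg = 1, geom = 1

Step 1 — factor the characteristic polynomial to read off the algebraic multiplicities:
  χ_A(x) = (x - 3)*(x + 1)^3

Step 2 — compute geometric multiplicities via the rank-nullity identity g(λ) = n − rank(A − λI):
  rank(A − (-1)·I) = 3, so dim ker(A − (-1)·I) = n − 3 = 1
  rank(A − (3)·I) = 3, so dim ker(A − (3)·I) = n − 3 = 1

Summary:
  λ = -1: algebraic multiplicity = 3, geometric multiplicity = 1
  λ = 3: algebraic multiplicity = 1, geometric multiplicity = 1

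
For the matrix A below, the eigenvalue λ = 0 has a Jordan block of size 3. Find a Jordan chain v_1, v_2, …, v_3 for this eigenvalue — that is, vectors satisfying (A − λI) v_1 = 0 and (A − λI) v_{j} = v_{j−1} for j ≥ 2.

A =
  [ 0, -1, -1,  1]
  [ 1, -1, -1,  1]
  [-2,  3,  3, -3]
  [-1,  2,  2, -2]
A Jordan chain for λ = 0 of length 3:
v_1 = (0, -1, 2, 1)ᵀ
v_2 = (-1, -1, 3, 2)ᵀ
v_3 = (0, 1, 0, 0)ᵀ

Let N = A − (0)·I. We want v_3 with N^3 v_3 = 0 but N^2 v_3 ≠ 0; then v_{j-1} := N · v_j for j = 3, …, 2.

Pick v_3 = (0, 1, 0, 0)ᵀ.
Then v_2 = N · v_3 = (-1, -1, 3, 2)ᵀ.
Then v_1 = N · v_2 = (0, -1, 2, 1)ᵀ.

Sanity check: (A − (0)·I) v_1 = (0, 0, 0, 0)ᵀ = 0. ✓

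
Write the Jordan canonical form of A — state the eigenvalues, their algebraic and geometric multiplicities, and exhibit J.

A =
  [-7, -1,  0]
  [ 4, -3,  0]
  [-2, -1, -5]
J_2(-5) ⊕ J_1(-5)

The characteristic polynomial is
  det(x·I − A) = x^3 + 15*x^2 + 75*x + 125 = (x + 5)^3

Eigenvalues and multiplicities (the geometric multiplicity of λ is n − rank(A − λI), which equals the number of Jordan blocks for λ):
  λ = -5: algebraic multiplicity = 3, geometric multiplicity = 2

Determining the block sizes for each eigenvalue:
  λ = -5: 2 blocks summing to 3 forces exactly one block of size 2 and the rest size 1 → block sizes [2, 1]

Assembling the blocks gives a Jordan form
J =
  [-5,  1,  0]
  [ 0, -5,  0]
  [ 0,  0, -5]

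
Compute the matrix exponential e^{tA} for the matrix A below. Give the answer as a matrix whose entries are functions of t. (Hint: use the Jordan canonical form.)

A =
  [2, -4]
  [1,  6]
e^{tA} =
  [-2*t*exp(4*t) + exp(4*t), -4*t*exp(4*t)]
  [t*exp(4*t), 2*t*exp(4*t) + exp(4*t)]

Strategy: write A = P · J · P⁻¹ where J is a Jordan canonical form, so e^{tA} = P · e^{tJ} · P⁻¹, and e^{tJ} can be computed block-by-block.

A has Jordan form
J =
  [4, 1]
  [0, 4]
(up to reordering of blocks).

Per-block formulas:
  For a 2×2 Jordan block J_2(4): exp(t · J_2(4)) = e^(4t)·(I + t·N), where N is the 2×2 nilpotent shift.

After assembling e^{tJ} and conjugating by P, we get:

e^{tA} =
  [-2*t*exp(4*t) + exp(4*t), -4*t*exp(4*t)]
  [t*exp(4*t), 2*t*exp(4*t) + exp(4*t)]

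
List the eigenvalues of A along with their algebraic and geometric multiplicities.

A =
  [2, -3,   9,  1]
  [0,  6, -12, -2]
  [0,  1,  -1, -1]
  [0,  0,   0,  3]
λ = 2: alg = 2, geom = 2; λ = 3: alg = 2, geom = 1

Step 1 — factor the characteristic polynomial to read off the algebraic multiplicities:
  χ_A(x) = (x - 3)^2*(x - 2)^2

Step 2 — compute geometric multiplicities via the rank-nullity identity g(λ) = n − rank(A − λI):
  rank(A − (2)·I) = 2, so dim ker(A − (2)·I) = n − 2 = 2
  rank(A − (3)·I) = 3, so dim ker(A − (3)·I) = n − 3 = 1

Summary:
  λ = 2: algebraic multiplicity = 2, geometric multiplicity = 2
  λ = 3: algebraic multiplicity = 2, geometric multiplicity = 1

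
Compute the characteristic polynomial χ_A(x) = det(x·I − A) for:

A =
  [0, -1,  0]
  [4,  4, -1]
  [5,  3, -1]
x^3 - 3*x^2 + 3*x - 1

Expanding det(x·I − A) (e.g. by cofactor expansion or by noting that A is similar to its Jordan form J, which has the same characteristic polynomial as A) gives
  χ_A(x) = x^3 - 3*x^2 + 3*x - 1
which factors as (x - 1)^3. The eigenvalues (with algebraic multiplicities) are λ = 1 with multiplicity 3.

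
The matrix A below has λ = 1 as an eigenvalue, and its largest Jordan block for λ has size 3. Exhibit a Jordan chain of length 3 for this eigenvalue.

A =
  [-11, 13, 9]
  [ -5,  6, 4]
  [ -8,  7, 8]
A Jordan chain for λ = 1 of length 3:
v_1 = (7, 3, 5)ᵀ
v_2 = (-12, -5, -8)ᵀ
v_3 = (1, 0, 0)ᵀ

Let N = A − (1)·I. We want v_3 with N^3 v_3 = 0 but N^2 v_3 ≠ 0; then v_{j-1} := N · v_j for j = 3, …, 2.

Pick v_3 = (1, 0, 0)ᵀ.
Then v_2 = N · v_3 = (-12, -5, -8)ᵀ.
Then v_1 = N · v_2 = (7, 3, 5)ᵀ.

Sanity check: (A − (1)·I) v_1 = (0, 0, 0)ᵀ = 0. ✓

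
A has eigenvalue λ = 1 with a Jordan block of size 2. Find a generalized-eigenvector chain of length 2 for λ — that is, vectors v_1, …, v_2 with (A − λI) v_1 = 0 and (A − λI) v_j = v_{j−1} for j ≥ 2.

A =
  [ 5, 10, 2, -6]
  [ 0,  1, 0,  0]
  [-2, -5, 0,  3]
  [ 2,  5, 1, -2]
A Jordan chain for λ = 1 of length 2:
v_1 = (4, 0, -2, 2)ᵀ
v_2 = (1, 0, 0, 0)ᵀ

Let N = A − (1)·I. We want v_2 with N^2 v_2 = 0 but N^1 v_2 ≠ 0; then v_{j-1} := N · v_j for j = 2, …, 2.

Pick v_2 = (1, 0, 0, 0)ᵀ.
Then v_1 = N · v_2 = (4, 0, -2, 2)ᵀ.

Sanity check: (A − (1)·I) v_1 = (0, 0, 0, 0)ᵀ = 0. ✓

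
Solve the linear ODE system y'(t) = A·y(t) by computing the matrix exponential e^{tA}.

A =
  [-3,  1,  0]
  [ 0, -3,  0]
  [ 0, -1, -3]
e^{tA} =
  [exp(-3*t), t*exp(-3*t), 0]
  [0, exp(-3*t), 0]
  [0, -t*exp(-3*t), exp(-3*t)]

Strategy: write A = P · J · P⁻¹ where J is a Jordan canonical form, so e^{tA} = P · e^{tJ} · P⁻¹, and e^{tJ} can be computed block-by-block.

A has Jordan form
J =
  [-3,  1,  0]
  [ 0, -3,  0]
  [ 0,  0, -3]
(up to reordering of blocks).

Per-block formulas:
  For a 1×1 block at λ = -3: exp(t · [-3]) = [e^(-3t)].
  For a 2×2 Jordan block J_2(-3): exp(t · J_2(-3)) = e^(-3t)·(I + t·N), where N is the 2×2 nilpotent shift.

After assembling e^{tJ} and conjugating by P, we get:

e^{tA} =
  [exp(-3*t), t*exp(-3*t), 0]
  [0, exp(-3*t), 0]
  [0, -t*exp(-3*t), exp(-3*t)]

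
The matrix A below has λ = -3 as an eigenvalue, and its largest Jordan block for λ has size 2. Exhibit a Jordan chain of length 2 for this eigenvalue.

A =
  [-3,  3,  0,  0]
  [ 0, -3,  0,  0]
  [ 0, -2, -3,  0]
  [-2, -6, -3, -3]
A Jordan chain for λ = -3 of length 2:
v_1 = (0, 0, 0, -2)ᵀ
v_2 = (1, 0, 0, 0)ᵀ

Let N = A − (-3)·I. We want v_2 with N^2 v_2 = 0 but N^1 v_2 ≠ 0; then v_{j-1} := N · v_j for j = 2, …, 2.

Pick v_2 = (1, 0, 0, 0)ᵀ.
Then v_1 = N · v_2 = (0, 0, 0, -2)ᵀ.

Sanity check: (A − (-3)·I) v_1 = (0, 0, 0, 0)ᵀ = 0. ✓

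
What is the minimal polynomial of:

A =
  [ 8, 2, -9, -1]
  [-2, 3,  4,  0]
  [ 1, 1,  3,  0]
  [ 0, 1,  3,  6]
x^3 - 15*x^2 + 75*x - 125

The characteristic polynomial is χ_A(x) = (x - 5)^4, so the eigenvalues are known. The minimal polynomial is
  m_A(x) = Π_λ (x − λ)^{k_λ}
where k_λ is the size of the *largest* Jordan block for λ (equivalently, the smallest k with (A − λI)^k v = 0 for every generalised eigenvector v of λ).

  λ = 5: largest Jordan block has size 3, contributing (x − 5)^3

So m_A(x) = (x - 5)^3 = x^3 - 15*x^2 + 75*x - 125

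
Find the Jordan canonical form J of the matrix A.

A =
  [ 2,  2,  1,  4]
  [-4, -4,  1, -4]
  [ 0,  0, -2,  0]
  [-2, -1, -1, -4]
J_3(-2) ⊕ J_1(-2)

The characteristic polynomial is
  det(x·I − A) = x^4 + 8*x^3 + 24*x^2 + 32*x + 16 = (x + 2)^4

Eigenvalues and multiplicities (the geometric multiplicity of λ is n − rank(A − λI), which equals the number of Jordan blocks for λ):
  λ = -2: algebraic multiplicity = 4, geometric multiplicity = 2

Determining the block sizes for each eigenvalue:
  λ = -2: with am = 4 and gm = 2, the partition is not yet determined (e.g. several partitions of 4 into 2 parts exist). Let N = A − (-2)·I. Computing rank(N^1) = 2, rank(N^2) = 1, rank(N^3) = 0; the number of blocks of size ≥ j is rank(N^{j−1}) − rank(N^j), giving [2, 1, 1]. So we have 1 block(s) of size 3, 1 block(s) of size 1 → block sizes [3, 1]

Assembling the blocks gives a Jordan form
J =
  [-2,  1,  0,  0]
  [ 0, -2,  1,  0]
  [ 0,  0, -2,  0]
  [ 0,  0,  0, -2]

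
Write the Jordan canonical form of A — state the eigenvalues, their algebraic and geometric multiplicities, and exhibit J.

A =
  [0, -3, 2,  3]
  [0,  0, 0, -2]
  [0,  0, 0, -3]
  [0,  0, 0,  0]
J_2(0) ⊕ J_2(0)

The characteristic polynomial is
  det(x·I − A) = x^4

Eigenvalues and multiplicities (the geometric multiplicity of λ is n − rank(A − λI), which equals the number of Jordan blocks for λ):
  λ = 0: algebraic multiplicity = 4, geometric multiplicity = 2

Determining the block sizes for each eigenvalue:
  λ = 0: with am = 4 and gm = 2, the partition is not yet determined (e.g. several partitions of 4 into 2 parts exist). Let N = A − (0)·I. Computing rank(N^1) = 2, rank(N^2) = 0; the number of blocks of size ≥ j is rank(N^{j−1}) − rank(N^j), giving [2, 2]. So we have 2 block(s) of size 2 → block sizes [2, 2]

Assembling the blocks gives a Jordan form
J =
  [0, 1, 0, 0]
  [0, 0, 0, 0]
  [0, 0, 0, 1]
  [0, 0, 0, 0]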